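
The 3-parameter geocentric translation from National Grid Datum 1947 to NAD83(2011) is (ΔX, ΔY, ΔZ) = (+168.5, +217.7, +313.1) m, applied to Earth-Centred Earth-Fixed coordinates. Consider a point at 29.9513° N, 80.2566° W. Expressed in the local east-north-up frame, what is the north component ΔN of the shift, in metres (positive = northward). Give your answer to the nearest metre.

The local north axis is (−sin φ cos λ, −sin φ sin λ, cos φ), giving ΔN = -14.237 + 107.122 + 271.286 = 364.17 m.

ΔN = 364 m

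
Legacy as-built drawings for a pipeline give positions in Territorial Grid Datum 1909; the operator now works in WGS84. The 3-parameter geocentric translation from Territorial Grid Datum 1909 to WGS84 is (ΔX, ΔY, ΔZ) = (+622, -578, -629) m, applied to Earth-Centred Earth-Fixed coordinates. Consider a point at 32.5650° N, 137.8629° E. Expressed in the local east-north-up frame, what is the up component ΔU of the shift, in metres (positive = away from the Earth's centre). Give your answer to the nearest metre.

The local up (radial) axis is (cos φ cos λ, cos φ sin λ, sin φ), giving ΔU = -388.724 − 326.817 − 338.563 = -1054.10 m.

ΔU = -1054 m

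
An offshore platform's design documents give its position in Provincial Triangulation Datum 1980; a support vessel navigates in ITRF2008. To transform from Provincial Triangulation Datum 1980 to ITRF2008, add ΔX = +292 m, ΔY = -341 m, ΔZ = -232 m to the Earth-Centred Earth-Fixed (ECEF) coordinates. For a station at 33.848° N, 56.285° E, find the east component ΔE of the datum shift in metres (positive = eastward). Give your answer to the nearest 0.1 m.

ΔE = -432.2 m

The local east axis at (φ, λ) is (−sin λ, cos λ, 0), so ΔE = −sin(56.285°)·292 + cos(56.285°)·(-341) = -432.16 m.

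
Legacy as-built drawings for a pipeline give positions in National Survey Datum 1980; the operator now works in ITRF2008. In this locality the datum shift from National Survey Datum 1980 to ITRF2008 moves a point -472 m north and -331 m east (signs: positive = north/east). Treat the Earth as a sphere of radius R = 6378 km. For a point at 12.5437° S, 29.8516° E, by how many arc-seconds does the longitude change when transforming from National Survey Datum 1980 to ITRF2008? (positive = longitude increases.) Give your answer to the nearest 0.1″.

At latitude -12.5437°, cos φ = 0.976131.
One radian of longitude at latitude φ spans R cos φ, so Δλ = ΔE / (R cos φ) = -331.0 / (6378000 × 0.976131) = -5.3166e-05 rad = -10.966″.

Δλ = -11.0″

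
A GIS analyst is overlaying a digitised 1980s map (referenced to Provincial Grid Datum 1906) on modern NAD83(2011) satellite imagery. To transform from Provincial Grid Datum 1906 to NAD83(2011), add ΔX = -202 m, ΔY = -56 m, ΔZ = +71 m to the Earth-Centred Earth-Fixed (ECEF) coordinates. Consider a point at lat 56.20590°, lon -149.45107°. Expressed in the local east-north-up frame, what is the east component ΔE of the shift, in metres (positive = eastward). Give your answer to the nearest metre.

ΔE = -54 m

At φ = 56.20590°, λ = -149.45107°: sin φ = 0.831042, cos φ = 0.556210, sin λ = -0.508274, cos λ = -0.861195.
ΔE = −sin λ·ΔX + cos λ·ΔY = −(-0.508274)·(-202) + (-0.861195)·(-56) = -54.44 m.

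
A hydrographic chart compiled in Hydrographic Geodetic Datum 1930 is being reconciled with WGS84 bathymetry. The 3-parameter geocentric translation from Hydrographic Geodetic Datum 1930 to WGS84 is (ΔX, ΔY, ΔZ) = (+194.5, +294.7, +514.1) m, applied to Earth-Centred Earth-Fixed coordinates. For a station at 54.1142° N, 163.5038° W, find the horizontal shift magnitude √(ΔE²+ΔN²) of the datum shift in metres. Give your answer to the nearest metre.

568 m

At φ = 54.1142°, λ = -163.5038°: sin φ = 0.810187, cos φ = 0.586172, sin λ = -0.283952, cos λ = -0.958839.
ΔE = −sin λ·ΔX + cos λ·ΔY = −(-0.283952)·(194.5) + (-0.958839)·(294.7) = -227.34 m.
ΔN = −sin φ cos λ·ΔX − sin φ sin λ·ΔY + cos φ·ΔZ = −(0.810187)(-0.958839)(194.5) − (0.810187)(-0.283952)(294.7) + (0.586172)(514.1) = 520.24 m.
Horizontal magnitude = √(ΔE² + ΔN²) = √((-227.34)² + 520.24²) = 567.75 m.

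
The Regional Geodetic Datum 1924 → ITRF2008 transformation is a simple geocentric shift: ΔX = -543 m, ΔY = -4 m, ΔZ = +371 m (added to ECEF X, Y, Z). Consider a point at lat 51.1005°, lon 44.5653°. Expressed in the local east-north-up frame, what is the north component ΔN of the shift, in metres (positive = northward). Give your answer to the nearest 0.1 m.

At φ = 51.1005°, λ = 44.5653°: sin φ = 0.778249, cos φ = 0.627956, sin λ = 0.701722, cos λ = 0.712451.
ΔN = −sin φ cos λ·ΔX − sin φ sin λ·ΔY + cos φ·ΔZ = −(0.778249)(0.712451)(-543) − (0.778249)(0.701722)(-4) + (0.627956)(371) = 536.23 m.

ΔN = 536.2 m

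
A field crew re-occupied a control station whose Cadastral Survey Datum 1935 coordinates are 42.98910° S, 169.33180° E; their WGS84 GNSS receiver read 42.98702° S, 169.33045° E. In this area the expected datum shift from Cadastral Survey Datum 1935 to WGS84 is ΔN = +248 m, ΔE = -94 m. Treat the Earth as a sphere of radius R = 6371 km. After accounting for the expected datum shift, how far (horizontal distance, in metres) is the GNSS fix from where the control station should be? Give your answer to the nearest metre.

23 m

Observed coordinate differences: Δφ = +0.00208°, Δλ = -0.00135°.
Converting to metres (1° lat = 111195 m, cos φ = 0.731483): observed ΔN = 231.3 m, observed ΔE = -109.8 m.
Subtracting the expected shift leaves a residual of 231.3 − (248) = -16.7 m north and -109.8 − (-94) = -15.8 m east.
Residual distance = √((-16.7)² + (-15.8)²) = 23.0 m.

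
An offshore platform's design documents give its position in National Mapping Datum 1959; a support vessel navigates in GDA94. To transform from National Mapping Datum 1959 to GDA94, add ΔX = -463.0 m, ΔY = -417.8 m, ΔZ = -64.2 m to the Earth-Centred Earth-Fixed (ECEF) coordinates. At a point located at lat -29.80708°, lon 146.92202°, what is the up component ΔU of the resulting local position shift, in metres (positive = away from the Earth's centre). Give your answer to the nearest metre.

At φ = -29.80708°, λ = 146.92202°: sin φ = -0.497081, cos φ = 0.867704, sin λ = 0.545780, cos λ = -0.837929.
ΔU = cos φ cos λ·ΔX + cos φ sin λ·ΔY + sin φ·ΔZ = (0.867704)(-0.837929)(-463.0) + (0.867704)(0.545780)(-417.8) + (-0.497081)(-64.2) = 170.69 m.

ΔU = 171 m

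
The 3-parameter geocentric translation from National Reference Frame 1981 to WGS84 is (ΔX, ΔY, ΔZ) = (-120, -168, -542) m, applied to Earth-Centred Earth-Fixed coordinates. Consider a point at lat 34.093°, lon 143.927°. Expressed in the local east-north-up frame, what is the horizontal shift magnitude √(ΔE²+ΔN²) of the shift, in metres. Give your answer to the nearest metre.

At φ = 34.093°, λ = 143.927°: sin φ = 0.560538, cos φ = 0.828129, sin λ = 0.588816, cos λ = -0.808267.
ΔE = −sin λ·ΔX + cos λ·ΔY = −(0.588816)·(-120) + (-0.808267)·(-168) = 206.45 m.
ΔN = −sin φ cos λ·ΔX − sin φ sin λ·ΔY + cos φ·ΔZ = −(0.560538)(-0.808267)(-120) − (0.560538)(0.588816)(-168) + (0.828129)(-542) = -447.76 m.
Horizontal magnitude = √(ΔE² + ΔN²) = √(206.45² + (-447.76)²) = 493.07 m.

493 m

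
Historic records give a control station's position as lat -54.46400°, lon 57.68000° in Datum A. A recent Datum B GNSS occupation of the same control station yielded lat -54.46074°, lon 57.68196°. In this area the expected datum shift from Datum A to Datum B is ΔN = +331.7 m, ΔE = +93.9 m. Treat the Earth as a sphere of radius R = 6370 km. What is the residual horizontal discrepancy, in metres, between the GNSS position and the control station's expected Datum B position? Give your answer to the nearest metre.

45 m

Observed coordinate differences: Δφ = +0.00326°, Δλ = +0.00196°.
Converting to metres (1° lat = 111177 m, cos φ = 0.581214): observed ΔN = 362.4 m, observed ΔE = 126.7 m.
Subtracting the expected shift leaves a residual of 362.4 − (331.7) = 30.7 m north and 126.7 − (93.9) = 32.8 m east.
Residual distance = √(30.7² + 32.8²) = 44.9 m.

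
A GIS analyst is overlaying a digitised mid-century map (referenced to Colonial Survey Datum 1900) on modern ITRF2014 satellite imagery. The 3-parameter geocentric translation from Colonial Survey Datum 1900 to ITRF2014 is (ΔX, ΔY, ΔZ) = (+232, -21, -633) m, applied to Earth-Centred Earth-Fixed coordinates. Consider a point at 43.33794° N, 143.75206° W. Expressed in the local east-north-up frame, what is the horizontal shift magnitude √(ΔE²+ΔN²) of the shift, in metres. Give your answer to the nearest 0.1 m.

At φ = 43.33794°, λ = -143.75206°: sin φ = 0.686300, cos φ = 0.727318, sin λ = -0.591281, cos λ = -0.806466.
ΔE = −sin λ·ΔX + cos λ·ΔY = −(-0.591281)·(232) + (-0.806466)·(-21) = 154.11 m.
ΔN = −sin φ cos λ·ΔX − sin φ sin λ·ΔY + cos φ·ΔZ = −(0.686300)(-0.806466)(232) − (0.686300)(-0.591281)(-21) + (0.727318)(-633) = -340.51 m.
Horizontal magnitude = √(ΔE² + ΔN²) = √(154.11² + (-340.51)²) = 373.76 m.

373.8 m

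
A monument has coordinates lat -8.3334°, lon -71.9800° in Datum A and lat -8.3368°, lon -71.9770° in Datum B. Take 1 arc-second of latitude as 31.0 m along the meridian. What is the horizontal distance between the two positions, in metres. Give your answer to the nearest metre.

Δφ = -8.3368° − -8.3334° = -0.0034°; Δλ = -71.9770° − -71.9800° = +0.0030°.
1° of latitude = 3600 × 31.00 = 111600 m.
ΔN = Δφ × 111600 = -379.4 m; ΔE = Δλ × 111600 × cos(-8.3334°) = +0.0030 × 111600 × 0.989441 = 331.3 m.
Distance = √(ΔE² + ΔN²) = √(331.3² + (-379.4)²) = 503.7 m.

504 m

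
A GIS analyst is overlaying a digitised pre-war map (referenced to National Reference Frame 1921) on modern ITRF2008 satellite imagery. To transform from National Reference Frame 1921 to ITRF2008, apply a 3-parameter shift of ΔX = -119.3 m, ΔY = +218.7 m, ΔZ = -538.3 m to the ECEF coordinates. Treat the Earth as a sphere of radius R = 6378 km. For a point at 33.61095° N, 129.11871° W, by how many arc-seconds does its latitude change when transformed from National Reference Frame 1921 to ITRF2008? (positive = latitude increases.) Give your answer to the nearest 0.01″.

sin φ = 0.553551, cos φ = 0.832815, sin λ = -0.775840, cos λ = -0.630929.
North component: ΔN = −sin φ cos λ·ΔX − sin φ sin λ·ΔY + cos φ·ΔZ = −(0.553551)(-0.630929)(-119.3) − (0.553551)(-0.775840)(218.7) + (0.832815)(-538.3) = -396.05 m.
1° of latitude spans πR/180 = 111317 m, so Δφ = -396.05 / 111317 × 3600 = -12.808″.

Δφ = -12.81″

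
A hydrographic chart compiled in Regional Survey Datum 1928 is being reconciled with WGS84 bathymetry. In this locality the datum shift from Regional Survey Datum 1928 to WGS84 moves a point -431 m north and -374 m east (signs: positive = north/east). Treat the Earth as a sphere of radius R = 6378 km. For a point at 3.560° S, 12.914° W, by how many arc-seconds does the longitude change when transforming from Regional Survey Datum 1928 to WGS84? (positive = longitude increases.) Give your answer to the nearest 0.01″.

Δλ = -12.12″

At latitude -3.560°, cos φ = 0.998070.
One radian of longitude at latitude φ spans R cos φ, so Δλ = ΔE / (R cos φ) = -374.0 / (6378000 × 0.998070) = -5.8752e-05 rad = -12.119″.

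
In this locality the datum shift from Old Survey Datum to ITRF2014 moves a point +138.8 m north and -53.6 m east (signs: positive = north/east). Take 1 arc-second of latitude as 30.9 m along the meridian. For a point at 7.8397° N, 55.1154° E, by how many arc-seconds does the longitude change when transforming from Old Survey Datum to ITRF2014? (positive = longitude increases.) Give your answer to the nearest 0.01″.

Δλ = -1.75″

At latitude 7.8397°, cos φ = 0.990654.
1″ of longitude at this latitude = 30.90 × cos φ = 30.6112 m, so Δλ = -53.6 / 30.6112 = -1.751″.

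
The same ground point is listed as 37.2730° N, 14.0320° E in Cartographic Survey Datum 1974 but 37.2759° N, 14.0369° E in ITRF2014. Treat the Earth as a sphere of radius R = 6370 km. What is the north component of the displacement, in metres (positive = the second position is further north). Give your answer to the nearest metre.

ΔN = 322 m

Δφ = 37.2759° − 37.2730° = +0.0029°; Δλ = 14.0369° − 14.0320° = +0.0049°.
1° along a meridian = πR/180 = 111177 m.
ΔN = Δφ × 111177 = 322.4 m; ΔE = Δλ × 111177 × cos(37.2730°) = +0.0049 × 111177 × 0.795759 = 433.5 m.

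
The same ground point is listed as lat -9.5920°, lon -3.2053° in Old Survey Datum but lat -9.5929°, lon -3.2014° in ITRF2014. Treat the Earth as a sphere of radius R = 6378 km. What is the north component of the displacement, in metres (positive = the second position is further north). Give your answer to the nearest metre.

ΔN = -100 m

Δφ = -9.5929° − -9.5920° = -0.0009°; Δλ = -3.2014° − -3.2053° = +0.0039°.
1° along a meridian = πR/180 = 111317 m.
ΔN = Δφ × 111317 = -100.2 m; ΔE = Δλ × 111317 × cos(-9.5920°) = +0.0039 × 111317 × 0.986019 = 428.1 m.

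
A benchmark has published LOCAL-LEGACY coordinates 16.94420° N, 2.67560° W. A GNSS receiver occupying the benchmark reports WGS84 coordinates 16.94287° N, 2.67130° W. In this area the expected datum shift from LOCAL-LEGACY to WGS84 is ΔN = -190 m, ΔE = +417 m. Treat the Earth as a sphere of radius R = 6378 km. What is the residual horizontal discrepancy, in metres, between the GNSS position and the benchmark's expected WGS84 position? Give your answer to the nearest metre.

Observed coordinate differences: Δφ = -0.00133°, Δλ = +0.00430°.
Converting to metres (1° lat = 111317 m, cos φ = 0.956589): observed ΔN = -148.1 m, observed ΔE = 457.9 m.
Subtracting the expected shift leaves a residual of -148.1 − (-190) = 41.9 m north and 457.9 − (417) = 40.9 m east.
Residual distance = √(41.9² + 40.9²) = 58.6 m.

59 m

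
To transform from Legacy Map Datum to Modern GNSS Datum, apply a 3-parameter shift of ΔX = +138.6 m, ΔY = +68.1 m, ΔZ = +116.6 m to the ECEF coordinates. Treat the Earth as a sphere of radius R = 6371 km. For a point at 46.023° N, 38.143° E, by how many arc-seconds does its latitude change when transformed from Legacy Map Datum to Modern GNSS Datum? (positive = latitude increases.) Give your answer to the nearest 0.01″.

sin φ = 0.719619, cos φ = 0.694370, sin λ = 0.617626, cos λ = 0.786472.
North component: ΔN = −sin φ cos λ·ΔX − sin φ sin λ·ΔY + cos φ·ΔZ = −(0.719619)(0.786472)(138.6) − (0.719619)(0.617626)(68.1) + (0.694370)(116.6) = -27.75 m.
1° of latitude spans πR/180 = 111195 m, so Δφ = -27.75 / 111195 × 3600 = -0.898″.

Δφ = -0.90″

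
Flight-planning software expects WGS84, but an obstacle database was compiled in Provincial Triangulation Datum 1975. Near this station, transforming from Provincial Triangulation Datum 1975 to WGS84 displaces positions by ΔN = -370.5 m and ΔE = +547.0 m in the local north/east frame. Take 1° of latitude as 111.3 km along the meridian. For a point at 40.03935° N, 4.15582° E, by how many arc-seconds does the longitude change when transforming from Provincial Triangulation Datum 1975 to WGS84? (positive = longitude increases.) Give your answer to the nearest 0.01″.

At latitude 40.03935°, cos φ = 0.765603.
1° of longitude at this latitude = 111.3 × cos φ = 85.21 km, so Δλ = 547.0 / 85211.6 = 0.0064193° = 23.110″.

Δλ = 23.11″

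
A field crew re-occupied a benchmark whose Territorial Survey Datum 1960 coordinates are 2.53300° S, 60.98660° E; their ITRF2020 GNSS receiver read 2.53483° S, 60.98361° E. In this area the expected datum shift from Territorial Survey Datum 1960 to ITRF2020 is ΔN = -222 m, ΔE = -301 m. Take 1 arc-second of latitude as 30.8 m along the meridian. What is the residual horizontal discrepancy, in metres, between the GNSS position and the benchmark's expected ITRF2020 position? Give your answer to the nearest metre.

Observed coordinate differences: Δφ = -0.00183°, Δλ = -0.00299°.
Converting to metres (1° lat = 110880 m, cos φ = 0.999023): observed ΔN = -202.9 m, observed ΔE = -331.2 m.
Subtracting the expected shift leaves a residual of -202.9 − (-222) = 19.1 m north and -331.2 − (-301) = -30.2 m east.
Residual distance = √(19.1² + (-30.2)²) = 35.7 m.

36 m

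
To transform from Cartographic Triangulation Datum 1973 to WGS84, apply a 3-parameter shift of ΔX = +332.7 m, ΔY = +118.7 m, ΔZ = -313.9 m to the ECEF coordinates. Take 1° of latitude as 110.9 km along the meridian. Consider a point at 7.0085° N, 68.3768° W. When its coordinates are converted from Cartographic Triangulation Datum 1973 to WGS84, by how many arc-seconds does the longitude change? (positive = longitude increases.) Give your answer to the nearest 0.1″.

sin φ = 0.122017, cos φ = 0.992528, sin λ = -0.929627, cos λ = 0.368501.
East component: ΔE = −sin λ·ΔX + cos λ·ΔY = −(-0.929627)(332.7) + (0.368501)(118.7) = 353.03 m.
1° of latitude spans 110900 m; at latitude φ, 1° of longitude spans that × cos φ = 110071.4 m, so Δλ = 353.03 / 110071.4 × 3600 = 11.546″.

Δλ = 11.5″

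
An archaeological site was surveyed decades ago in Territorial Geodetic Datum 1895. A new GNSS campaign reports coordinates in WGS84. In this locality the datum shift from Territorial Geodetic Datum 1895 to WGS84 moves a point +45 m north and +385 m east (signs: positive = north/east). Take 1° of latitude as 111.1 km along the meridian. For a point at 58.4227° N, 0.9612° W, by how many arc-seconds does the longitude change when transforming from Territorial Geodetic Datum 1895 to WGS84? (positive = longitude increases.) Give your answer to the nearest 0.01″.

Δλ = 23.82″

At latitude 58.4227°, cos φ = 0.523648.
1° of longitude at this latitude = 111.1 × cos φ = 58.18 km, so Δλ = 385.0 / 58177.3 = 0.0066177° = 23.824″.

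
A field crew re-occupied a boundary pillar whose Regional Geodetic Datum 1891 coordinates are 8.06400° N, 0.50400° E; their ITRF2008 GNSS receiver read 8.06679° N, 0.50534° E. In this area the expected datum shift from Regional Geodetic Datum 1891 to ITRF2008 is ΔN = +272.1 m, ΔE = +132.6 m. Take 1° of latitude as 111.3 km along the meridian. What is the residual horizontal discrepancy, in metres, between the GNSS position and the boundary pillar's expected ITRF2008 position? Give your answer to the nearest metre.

Observed coordinate differences: Δφ = +0.00279°, Δλ = +0.00134°.
Converting to metres (1° lat = 111300 m, cos φ = 0.990112): observed ΔN = 310.5 m, observed ΔE = 147.7 m.
Subtracting the expected shift leaves a residual of 310.5 − (272.1) = 38.4 m north and 147.7 − (132.6) = 15.1 m east.
Residual distance = √(38.4² + 15.1²) = 41.3 m.

41 m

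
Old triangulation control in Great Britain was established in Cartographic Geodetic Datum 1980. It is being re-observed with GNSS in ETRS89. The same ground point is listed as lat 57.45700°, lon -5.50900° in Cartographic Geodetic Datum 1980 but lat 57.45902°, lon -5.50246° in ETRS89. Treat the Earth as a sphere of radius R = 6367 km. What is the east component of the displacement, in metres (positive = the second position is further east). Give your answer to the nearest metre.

Δφ = 57.45902° − 57.45700° = +0.00202°; Δλ = -5.50246° − -5.50900° = +0.00654°.
1° along a meridian = πR/180 = 111125 m.
ΔN = Δφ × 111125 = 224.5 m; ΔE = Δλ × 111125 × cos(57.45700°) = +0.00654 × 111125 × 0.537932 = 390.9 m.

ΔE = 391 m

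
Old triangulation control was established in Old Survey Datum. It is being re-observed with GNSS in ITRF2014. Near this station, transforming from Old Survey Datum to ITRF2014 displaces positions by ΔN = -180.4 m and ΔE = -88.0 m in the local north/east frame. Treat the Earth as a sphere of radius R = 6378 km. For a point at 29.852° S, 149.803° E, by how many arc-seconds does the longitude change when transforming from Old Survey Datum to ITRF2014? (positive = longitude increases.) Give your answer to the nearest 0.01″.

At latitude -29.852°, cos φ = 0.867314.
One radian of longitude at latitude φ spans R cos φ, so Δλ = ΔE / (R cos φ) = -88.0 / (6378000 × 0.867314) = -1.5908e-05 rad = -3.281″.

Δλ = -3.28″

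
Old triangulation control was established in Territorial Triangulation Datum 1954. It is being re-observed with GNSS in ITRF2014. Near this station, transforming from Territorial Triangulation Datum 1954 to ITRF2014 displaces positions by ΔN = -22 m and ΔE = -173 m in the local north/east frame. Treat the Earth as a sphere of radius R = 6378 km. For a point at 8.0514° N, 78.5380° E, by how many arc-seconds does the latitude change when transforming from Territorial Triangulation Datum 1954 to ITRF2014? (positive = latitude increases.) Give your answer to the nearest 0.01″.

Δφ = -0.71″

On a sphere of radius R, 1 rad of latitude = R, so Δφ = ΔN / R = -22.0 / 6378000 = -3.4494e-06 rad = -0.711″.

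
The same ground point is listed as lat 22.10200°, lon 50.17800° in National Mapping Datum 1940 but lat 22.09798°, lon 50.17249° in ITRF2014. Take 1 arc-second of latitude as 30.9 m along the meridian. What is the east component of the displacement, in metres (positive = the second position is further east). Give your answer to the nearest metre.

Δφ = 22.09798° − 22.10200° = -0.00402°; Δλ = 50.17249° − 50.17800° = -0.00551°.
1° of latitude = 3600 × 30.90 = 111240 m.
ΔN = Δφ × 111240 = -447.2 m; ΔE = Δλ × 111240 × cos(22.10200°) = -0.00551 × 111240 × 0.926515 = -567.9 m.

ΔE = -568 m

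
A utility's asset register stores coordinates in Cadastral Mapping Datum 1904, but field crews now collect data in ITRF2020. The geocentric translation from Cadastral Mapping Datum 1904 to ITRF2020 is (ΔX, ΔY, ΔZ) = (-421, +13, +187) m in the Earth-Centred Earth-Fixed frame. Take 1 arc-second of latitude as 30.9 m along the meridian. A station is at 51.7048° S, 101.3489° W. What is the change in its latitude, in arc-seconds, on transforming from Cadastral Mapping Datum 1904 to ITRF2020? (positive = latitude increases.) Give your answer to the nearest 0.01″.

Δφ = 5.53″

sin φ = -0.784828, cos φ = 0.619713, sin λ = -0.980447, cos λ = -0.196783.
North component: ΔN = −sin φ cos λ·ΔX − sin φ sin λ·ΔY + cos φ·ΔZ = −(-0.784828)(-0.196783)(-421) − (-0.784828)(-0.980447)(13) + (0.619713)(187) = 170.90 m.
1° of latitude spans 3600 × 30.90 = 111240 m, so Δφ = 170.90 / 111240 × 3600 = 5.531″.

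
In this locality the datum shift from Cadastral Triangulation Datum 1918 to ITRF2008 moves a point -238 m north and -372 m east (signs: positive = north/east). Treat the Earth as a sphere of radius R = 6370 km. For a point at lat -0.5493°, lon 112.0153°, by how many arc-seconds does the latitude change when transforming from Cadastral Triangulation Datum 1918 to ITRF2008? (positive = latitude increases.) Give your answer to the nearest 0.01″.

On a sphere of radius R, 1 rad of latitude = R, so Δφ = ΔN / R = -238.0 / 6370000 = -3.7363e-05 rad = -7.707″.

Δφ = -7.71″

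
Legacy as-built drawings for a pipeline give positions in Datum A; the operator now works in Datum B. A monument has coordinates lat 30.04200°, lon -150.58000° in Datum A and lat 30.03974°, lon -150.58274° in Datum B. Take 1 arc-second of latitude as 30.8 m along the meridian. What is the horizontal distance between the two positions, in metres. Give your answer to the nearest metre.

363 m

Δφ = 30.03974° − 30.04200° = -0.00226°; Δλ = -150.58274° − -150.58000° = -0.00274°.
1° of latitude = 3600 × 30.80 = 110880 m.
ΔN = Δφ × 110880 = -250.6 m; ΔE = Δλ × 110880 × cos(30.04200°) = -0.00274 × 110880 × 0.865659 = -263.0 m.
Distance = √(ΔE² + ΔN²) = √((-263.0)² + (-250.6)²) = 363.3 m.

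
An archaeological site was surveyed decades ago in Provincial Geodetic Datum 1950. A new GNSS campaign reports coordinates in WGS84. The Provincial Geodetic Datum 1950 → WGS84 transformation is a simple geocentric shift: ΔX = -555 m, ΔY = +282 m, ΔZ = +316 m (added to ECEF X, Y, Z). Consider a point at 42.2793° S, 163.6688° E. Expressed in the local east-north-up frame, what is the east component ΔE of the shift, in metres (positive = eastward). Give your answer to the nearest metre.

ΔE = -115 m

The local east axis at (φ, λ) is (−sin λ, cos λ, 0), so ΔE = −sin(163.6688°)·(-555) + cos(163.6688°)·282 = -114.56 m.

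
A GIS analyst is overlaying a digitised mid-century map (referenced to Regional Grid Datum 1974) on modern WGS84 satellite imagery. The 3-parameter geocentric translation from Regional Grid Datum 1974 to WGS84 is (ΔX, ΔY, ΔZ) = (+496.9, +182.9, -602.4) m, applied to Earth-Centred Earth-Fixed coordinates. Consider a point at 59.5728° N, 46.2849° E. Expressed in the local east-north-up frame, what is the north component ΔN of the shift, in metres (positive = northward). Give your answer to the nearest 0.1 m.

ΔN = -715.2 m

The local north axis is (−sin φ cos λ, −sin φ sin λ, cos φ), giving ΔN = -296.100 − 113.990 − 305.081 = -715.17 m.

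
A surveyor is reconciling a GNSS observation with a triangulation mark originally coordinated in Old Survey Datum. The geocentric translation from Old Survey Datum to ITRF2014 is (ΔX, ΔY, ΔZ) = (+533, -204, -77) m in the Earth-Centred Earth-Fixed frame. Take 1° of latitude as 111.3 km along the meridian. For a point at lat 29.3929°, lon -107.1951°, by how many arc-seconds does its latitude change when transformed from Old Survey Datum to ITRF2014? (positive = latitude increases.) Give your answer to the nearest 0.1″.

sin φ = 0.490796, cos φ = 0.871275, sin λ = -0.955304, cos λ = -0.295626.
North component: ΔN = −sin φ cos λ·ΔX − sin φ sin λ·ΔY + cos φ·ΔZ = −(0.490796)(-0.295626)(533) − (0.490796)(-0.955304)(-204) + (0.871275)(-77) = -85.40 m.
1° of latitude spans 111300 m, so Δφ = -85.40 / 111300 × 3600 = -2.762″.

Δφ = -2.8″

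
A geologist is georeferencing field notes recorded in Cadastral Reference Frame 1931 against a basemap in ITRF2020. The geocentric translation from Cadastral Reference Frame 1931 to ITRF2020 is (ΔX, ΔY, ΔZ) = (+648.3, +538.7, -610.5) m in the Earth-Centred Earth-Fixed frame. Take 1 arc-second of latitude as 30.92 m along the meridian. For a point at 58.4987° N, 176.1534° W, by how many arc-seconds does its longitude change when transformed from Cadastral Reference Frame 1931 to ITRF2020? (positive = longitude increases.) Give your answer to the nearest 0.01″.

sin φ = 0.852628, cos φ = 0.522518, sin λ = -0.067085, cos λ = -0.997747.
East component: ΔE = −sin λ·ΔX + cos λ·ΔY = −(-0.067085)(648.3) + (-0.997747)(538.7) = -493.99 m.
1° of latitude spans 3600 × 30.92 = 111312 m; at latitude φ, 1° of longitude spans that × cos φ = 58162.5 m, so Δλ = -493.99 / 58162.5 × 3600 = -30.576″.

Δλ = -30.58″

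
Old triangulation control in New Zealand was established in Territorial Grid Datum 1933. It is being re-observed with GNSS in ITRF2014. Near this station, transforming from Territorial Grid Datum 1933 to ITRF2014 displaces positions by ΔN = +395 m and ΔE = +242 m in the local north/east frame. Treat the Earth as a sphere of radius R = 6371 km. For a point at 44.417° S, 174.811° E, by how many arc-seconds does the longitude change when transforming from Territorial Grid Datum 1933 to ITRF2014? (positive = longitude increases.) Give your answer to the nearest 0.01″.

Δλ = 10.97″

At latitude -44.417°, cos φ = 0.714265.
One radian of longitude at latitude φ spans R cos φ, so Δλ = ΔE / (R cos φ) = 242.0 / (6371000 × 0.714265) = 5.3180e-05 rad = 10.969″.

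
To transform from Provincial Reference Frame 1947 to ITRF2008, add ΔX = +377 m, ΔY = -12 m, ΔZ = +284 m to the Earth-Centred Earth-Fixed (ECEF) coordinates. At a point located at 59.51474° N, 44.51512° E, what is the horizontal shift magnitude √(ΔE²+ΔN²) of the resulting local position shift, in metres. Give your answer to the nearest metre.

At φ = 59.51474°, λ = 44.51512°: sin φ = 0.861760, cos φ = 0.507317, sin λ = 0.701097, cos λ = 0.713065.
ΔE = −sin λ·ΔX + cos λ·ΔY = −(0.701097)·(377) + (0.713065)·(-12) = -272.87 m.
ΔN = −sin φ cos λ·ΔX − sin φ sin λ·ΔY + cos φ·ΔZ = −(0.861760)(0.713065)(377) − (0.861760)(0.701097)(-12) + (0.507317)(284) = -80.34 m.
Horizontal magnitude = √(ΔE² + ΔN²) = √((-272.87)² + (-80.34)²) = 284.45 m.

284 m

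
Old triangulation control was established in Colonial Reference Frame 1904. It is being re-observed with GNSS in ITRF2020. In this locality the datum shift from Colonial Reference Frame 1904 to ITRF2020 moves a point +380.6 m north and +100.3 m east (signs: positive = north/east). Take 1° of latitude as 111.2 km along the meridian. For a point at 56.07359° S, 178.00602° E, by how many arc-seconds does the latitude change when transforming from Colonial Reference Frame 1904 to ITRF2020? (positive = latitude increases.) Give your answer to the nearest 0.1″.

Δφ = 12.3″

1° of latitude = 111.2 km, so Δφ = 380.6 / 111200 = 0.0034227° = 12.322″.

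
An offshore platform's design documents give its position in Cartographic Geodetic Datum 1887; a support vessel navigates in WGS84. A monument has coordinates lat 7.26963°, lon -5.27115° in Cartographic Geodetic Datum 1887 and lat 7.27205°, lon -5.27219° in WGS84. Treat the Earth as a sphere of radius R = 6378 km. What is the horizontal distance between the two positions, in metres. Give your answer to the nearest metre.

Δφ = 7.27205° − 7.26963° = +0.00242°; Δλ = -5.27219° − -5.27115° = -0.00104°.
1° along a meridian = πR/180 = 111317 m.
ΔN = Δφ × 111317 = 269.4 m; ΔE = Δλ × 111317 × cos(7.26963°) = -0.00104 × 111317 × 0.991962 = -114.8 m.
Distance = √(ΔE² + ΔN²) = √((-114.8)² + 269.4²) = 292.8 m.

293 m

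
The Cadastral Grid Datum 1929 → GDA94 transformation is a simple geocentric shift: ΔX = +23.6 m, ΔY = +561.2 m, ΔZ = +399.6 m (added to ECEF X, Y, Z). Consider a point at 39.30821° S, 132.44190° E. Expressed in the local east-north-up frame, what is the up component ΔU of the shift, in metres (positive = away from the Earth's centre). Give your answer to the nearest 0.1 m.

The local up (radial) axis is (cos φ cos λ, cos φ sin λ, sin φ), giving ΔU = -12.323 + 320.444 − 253.143 = 54.98 m.

ΔU = 55.0 m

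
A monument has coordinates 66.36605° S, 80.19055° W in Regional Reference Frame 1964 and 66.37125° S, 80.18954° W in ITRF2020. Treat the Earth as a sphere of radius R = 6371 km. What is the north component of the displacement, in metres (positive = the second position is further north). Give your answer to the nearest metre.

ΔN = -578 m

Δφ = -66.37125° − -66.36605° = -0.00520°; Δλ = -80.18954° − -80.19055° = +0.00101°.
1° along a meridian = πR/180 = 111195 m.
ΔN = Δφ × 111195 = -578.2 m; ΔE = Δλ × 111195 × cos(-66.36605°) = +0.00101 × 111195 × 0.400892 = 45.0 m.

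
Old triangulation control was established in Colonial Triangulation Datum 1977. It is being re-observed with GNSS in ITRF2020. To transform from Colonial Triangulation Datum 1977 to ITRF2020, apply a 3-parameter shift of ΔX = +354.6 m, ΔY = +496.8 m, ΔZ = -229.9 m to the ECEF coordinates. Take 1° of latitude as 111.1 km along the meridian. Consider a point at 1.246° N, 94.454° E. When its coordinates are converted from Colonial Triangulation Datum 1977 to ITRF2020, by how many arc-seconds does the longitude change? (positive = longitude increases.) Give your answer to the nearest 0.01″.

sin φ = 0.021745, cos φ = 0.999764, sin λ = 0.996980, cos λ = -0.077659.
East component: ΔE = −sin λ·ΔX + cos λ·ΔY = −(0.996980)(354.6) + (-0.077659)(496.8) = -392.11 m.
1° of latitude spans 111100 m; at latitude φ, 1° of longitude spans that × cos φ = 111073.7 m, so Δλ = -392.11 / 111073.7 × 3600 = -12.709″.

Δλ = -12.71″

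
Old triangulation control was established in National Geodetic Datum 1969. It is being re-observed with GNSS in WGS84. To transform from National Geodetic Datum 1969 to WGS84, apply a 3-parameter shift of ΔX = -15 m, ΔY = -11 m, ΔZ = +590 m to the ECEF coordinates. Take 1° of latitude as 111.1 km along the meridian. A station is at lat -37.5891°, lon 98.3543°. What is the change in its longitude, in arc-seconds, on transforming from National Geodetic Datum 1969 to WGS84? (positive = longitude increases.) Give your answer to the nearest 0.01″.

sin φ = -0.609994, cos φ = 0.792406, sin λ = 0.989389, cos λ = -0.145294.
East component: ΔE = −sin λ·ΔX + cos λ·ΔY = −(0.989389)(-15) + (-0.145294)(-11) = 16.44 m.
1° of latitude spans 111100 m; at latitude φ, 1° of longitude spans that × cos φ = 88036.3 m, so Δλ = 16.44 / 88036.3 × 3600 = 0.672″.

Δλ = 0.67″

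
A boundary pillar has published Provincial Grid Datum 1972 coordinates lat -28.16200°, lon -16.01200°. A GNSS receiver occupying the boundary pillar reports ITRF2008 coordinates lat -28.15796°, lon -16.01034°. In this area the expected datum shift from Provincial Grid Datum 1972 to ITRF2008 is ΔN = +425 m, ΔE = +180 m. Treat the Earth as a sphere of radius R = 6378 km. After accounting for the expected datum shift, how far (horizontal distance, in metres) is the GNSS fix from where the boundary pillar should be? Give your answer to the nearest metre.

30 m

Observed coordinate differences: Δφ = +0.00404°, Δλ = +0.00166°.
Converting to metres (1° lat = 111317 m, cos φ = 0.881617): observed ΔN = 449.7 m, observed ΔE = 162.9 m.
Subtracting the expected shift leaves a residual of 449.7 − (425) = 24.7 m north and 162.9 − (180) = -17.1 m east.
Residual distance = √(24.7² + (-17.1)²) = 30.1 m.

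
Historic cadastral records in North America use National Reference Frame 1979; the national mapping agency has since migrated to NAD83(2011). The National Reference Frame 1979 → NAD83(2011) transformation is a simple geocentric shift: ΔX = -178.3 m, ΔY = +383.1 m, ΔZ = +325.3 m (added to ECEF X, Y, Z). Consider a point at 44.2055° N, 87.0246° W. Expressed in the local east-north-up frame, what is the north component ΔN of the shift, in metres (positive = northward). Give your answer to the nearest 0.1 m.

ΔN = 506.4 m

At φ = 44.2055°, λ = -87.0246°: sin φ = 0.697234, cos φ = 0.716844, sin λ = -0.998652, cos λ = 0.051907.
ΔN = −sin φ cos λ·ΔX − sin φ sin λ·ΔY + cos φ·ΔZ = −(0.697234)(0.051907)(-178.3) − (0.697234)(-0.998652)(383.1) + (0.716844)(325.3) = 506.39 m.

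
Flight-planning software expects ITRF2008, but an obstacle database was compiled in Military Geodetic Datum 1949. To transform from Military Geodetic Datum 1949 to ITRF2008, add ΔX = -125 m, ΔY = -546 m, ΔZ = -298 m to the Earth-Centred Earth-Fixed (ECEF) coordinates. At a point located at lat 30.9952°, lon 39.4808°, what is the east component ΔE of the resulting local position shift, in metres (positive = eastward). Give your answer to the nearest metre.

ΔE = -342 m

The local east axis at (φ, λ) is (−sin λ, cos λ, 0), so ΔE = −sin(39.4808°)·(-125) + cos(39.4808°)·(-546) = -341.95 m.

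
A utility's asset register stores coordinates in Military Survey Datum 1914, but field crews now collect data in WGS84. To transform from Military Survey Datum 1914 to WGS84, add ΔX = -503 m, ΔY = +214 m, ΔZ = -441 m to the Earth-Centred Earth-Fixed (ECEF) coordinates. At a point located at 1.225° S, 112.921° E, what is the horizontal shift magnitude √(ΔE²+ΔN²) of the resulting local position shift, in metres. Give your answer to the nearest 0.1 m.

At φ = -1.225°, λ = 112.921°: sin φ = -0.021379, cos φ = 0.999771, sin λ = 0.921043, cos λ = -0.389462.
ΔE = −sin λ·ΔX + cos λ·ΔY = −(0.921043)·(-503) + (-0.389462)·(214) = 379.94 m.
ΔN = −sin φ cos λ·ΔX − sin φ sin λ·ΔY + cos φ·ΔZ = −(-0.021379)(-0.389462)(-503) − (-0.021379)(0.921043)(214) + (0.999771)(-441) = -432.50 m.
Horizontal magnitude = √(ΔE² + ΔN²) = √(379.94² + (-432.50)²) = 575.68 m.

575.7 m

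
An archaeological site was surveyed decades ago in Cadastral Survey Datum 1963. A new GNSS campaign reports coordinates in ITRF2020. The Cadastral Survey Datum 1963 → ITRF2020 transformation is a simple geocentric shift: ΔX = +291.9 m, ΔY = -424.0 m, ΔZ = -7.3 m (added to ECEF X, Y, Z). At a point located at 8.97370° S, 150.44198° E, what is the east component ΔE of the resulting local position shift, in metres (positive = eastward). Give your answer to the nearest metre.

The local east axis at (φ, λ) is (−sin λ, cos λ, 0), so ΔE = −sin(150.44198°)·291.9 + cos(150.44198°)·(-424.0) = 224.82 m.

ΔE = 225 m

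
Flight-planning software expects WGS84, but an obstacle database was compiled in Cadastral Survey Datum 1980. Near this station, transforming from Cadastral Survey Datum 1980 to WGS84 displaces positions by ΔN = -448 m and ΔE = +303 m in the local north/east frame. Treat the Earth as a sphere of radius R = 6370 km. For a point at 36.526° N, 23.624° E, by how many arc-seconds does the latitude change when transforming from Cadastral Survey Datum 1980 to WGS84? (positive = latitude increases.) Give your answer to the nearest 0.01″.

Δφ = -14.51″

On a sphere of radius R, 1 rad of latitude = R, so Δφ = ΔN / R = -448.0 / 6370000 = -7.0330e-05 rad = -14.507″.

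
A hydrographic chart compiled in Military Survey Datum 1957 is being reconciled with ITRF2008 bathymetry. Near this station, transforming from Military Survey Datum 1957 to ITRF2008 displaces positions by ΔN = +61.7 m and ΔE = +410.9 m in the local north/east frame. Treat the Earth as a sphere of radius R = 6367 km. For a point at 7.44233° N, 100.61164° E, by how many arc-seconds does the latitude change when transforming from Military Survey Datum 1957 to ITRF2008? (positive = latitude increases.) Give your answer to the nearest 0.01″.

Δφ = 2.00″

On a sphere of radius R, 1 rad of latitude = R, so Δφ = ΔN / R = 61.7 / 6367000 = 9.6906e-06 rad = 1.999″.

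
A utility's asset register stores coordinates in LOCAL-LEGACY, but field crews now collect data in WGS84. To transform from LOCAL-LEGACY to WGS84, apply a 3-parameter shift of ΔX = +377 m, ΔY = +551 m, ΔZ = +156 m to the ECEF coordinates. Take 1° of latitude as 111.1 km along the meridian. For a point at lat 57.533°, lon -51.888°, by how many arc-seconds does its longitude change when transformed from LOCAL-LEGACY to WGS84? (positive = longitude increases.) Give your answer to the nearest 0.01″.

sin φ = 0.843701, cos φ = 0.536814, sin λ = -0.786806, cos λ = 0.617201.
East component: ΔE = −sin λ·ΔX + cos λ·ΔY = −(-0.786806)(377) + (0.617201)(551) = 636.70 m.
1° of latitude spans 111100 m; at latitude φ, 1° of longitude spans that × cos φ = 59640.0 m, so Δλ = 636.70 / 59640.0 × 3600 = 38.433″.

Δλ = 38.43″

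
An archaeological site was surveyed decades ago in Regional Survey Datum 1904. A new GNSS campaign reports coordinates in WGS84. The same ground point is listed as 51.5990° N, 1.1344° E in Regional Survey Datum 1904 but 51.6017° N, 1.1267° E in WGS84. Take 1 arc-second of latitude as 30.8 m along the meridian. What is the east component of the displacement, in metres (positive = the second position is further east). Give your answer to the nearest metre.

Δφ = 51.6017° − 51.5990° = +0.0027°; Δλ = 1.1267° − 1.1344° = -0.0077°.
1° of latitude = 3600 × 30.80 = 110880 m.
ΔN = Δφ × 110880 = 299.4 m; ΔE = Δλ × 110880 × cos(51.5990°) = -0.0077 × 110880 × 0.621161 = -530.3 m.

ΔE = -530 m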